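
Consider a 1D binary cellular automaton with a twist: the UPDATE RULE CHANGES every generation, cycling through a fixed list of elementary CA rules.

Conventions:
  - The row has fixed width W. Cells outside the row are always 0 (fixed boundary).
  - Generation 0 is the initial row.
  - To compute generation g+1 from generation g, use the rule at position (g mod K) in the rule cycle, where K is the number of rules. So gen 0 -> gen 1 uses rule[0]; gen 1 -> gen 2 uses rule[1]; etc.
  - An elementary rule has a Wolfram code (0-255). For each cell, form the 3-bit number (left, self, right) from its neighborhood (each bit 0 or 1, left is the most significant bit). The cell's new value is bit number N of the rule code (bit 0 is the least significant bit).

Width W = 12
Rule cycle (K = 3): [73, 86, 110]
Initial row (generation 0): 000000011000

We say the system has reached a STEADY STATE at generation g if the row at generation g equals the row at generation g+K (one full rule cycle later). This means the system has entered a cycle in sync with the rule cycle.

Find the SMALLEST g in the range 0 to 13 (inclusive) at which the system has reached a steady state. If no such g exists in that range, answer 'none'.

Gen 0: 000000011000
Gen 1 (rule 73): 111111011011
Gen 2 (rule 86): 000001001001
Gen 3 (rule 110): 000011011011
Gen 4 (rule 73): 111011011011
Gen 5 (rule 86): 001001001001
Gen 6 (rule 110): 011011011011
Gen 7 (rule 73): 011011011011
Gen 8 (rule 86): 101001001001
Gen 9 (rule 110): 111011011011
Gen 10 (rule 73): 101011011011
Gen 11 (rule 86): 101001001001
Gen 12 (rule 110): 111011011011
Gen 13 (rule 73): 101011011011
Gen 14 (rule 86): 101001001001
Gen 15 (rule 110): 111011011011
Gen 16 (rule 73): 101011011011

Answer: 8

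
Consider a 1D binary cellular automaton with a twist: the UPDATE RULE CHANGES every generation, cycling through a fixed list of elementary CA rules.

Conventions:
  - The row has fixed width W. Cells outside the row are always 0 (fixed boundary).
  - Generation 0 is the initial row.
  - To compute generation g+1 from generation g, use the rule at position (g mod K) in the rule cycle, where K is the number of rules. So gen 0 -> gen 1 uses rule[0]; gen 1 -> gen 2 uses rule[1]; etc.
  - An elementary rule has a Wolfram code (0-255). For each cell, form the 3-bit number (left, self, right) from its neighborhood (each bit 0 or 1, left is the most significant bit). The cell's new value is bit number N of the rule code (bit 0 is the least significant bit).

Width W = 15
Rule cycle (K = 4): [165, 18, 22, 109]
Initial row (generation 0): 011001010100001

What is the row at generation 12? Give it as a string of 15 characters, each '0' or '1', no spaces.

Answer: 111111111110101

Derivation:
Gen 0: 011001010100001
Gen 1 (rule 165): 000001111101101
Gen 2 (rule 18): 000010000000000
Gen 3 (rule 22): 000111000000000
Gen 4 (rule 109): 110101011111111
Gen 5 (rule 165): 001111101111110
Gen 6 (rule 18): 010000000000001
Gen 7 (rule 22): 111000000000011
Gen 8 (rule 109): 101011111111011
Gen 9 (rule 165): 111101111110100
Gen 10 (rule 18): 000000000000010
Gen 11 (rule 22): 000000000000111
Gen 12 (rule 109): 111111111110101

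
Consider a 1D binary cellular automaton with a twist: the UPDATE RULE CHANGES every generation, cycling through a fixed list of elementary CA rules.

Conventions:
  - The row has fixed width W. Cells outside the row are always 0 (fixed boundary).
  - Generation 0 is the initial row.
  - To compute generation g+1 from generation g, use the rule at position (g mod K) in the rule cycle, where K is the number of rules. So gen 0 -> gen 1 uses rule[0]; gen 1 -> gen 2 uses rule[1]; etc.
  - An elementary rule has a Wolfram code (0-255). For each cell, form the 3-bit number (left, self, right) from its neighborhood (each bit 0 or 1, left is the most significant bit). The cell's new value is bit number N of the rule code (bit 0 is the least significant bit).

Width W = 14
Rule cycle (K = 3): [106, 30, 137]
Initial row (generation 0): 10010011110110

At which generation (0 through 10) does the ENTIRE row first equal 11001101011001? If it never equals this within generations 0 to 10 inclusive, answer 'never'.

Answer: never

Derivation:
Gen 0: 10010011110110
Gen 1 (rule 106): 00100110011110
Gen 2 (rule 30): 01111101110001
Gen 3 (rule 137): 01111001100100
Gen 4 (rule 106): 11001011101000
Gen 5 (rule 30): 10111010001100
Gen 6 (rule 137): 00110000101001
Gen 7 (rule 106): 01110001010010
Gen 8 (rule 30): 11001011011111
Gen 9 (rule 137): 10000010011110
Gen 10 (rule 106): 00000100110010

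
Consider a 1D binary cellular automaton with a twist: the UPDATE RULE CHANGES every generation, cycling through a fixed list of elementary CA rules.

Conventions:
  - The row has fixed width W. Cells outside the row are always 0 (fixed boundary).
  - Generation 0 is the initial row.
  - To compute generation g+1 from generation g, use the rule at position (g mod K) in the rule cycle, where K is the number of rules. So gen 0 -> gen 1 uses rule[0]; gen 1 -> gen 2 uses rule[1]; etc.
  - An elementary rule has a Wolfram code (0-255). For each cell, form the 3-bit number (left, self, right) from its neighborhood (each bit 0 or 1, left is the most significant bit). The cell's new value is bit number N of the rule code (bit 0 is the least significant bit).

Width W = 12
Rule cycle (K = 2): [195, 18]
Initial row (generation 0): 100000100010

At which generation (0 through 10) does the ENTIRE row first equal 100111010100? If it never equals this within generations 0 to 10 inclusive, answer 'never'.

Answer: 3

Derivation:
Gen 0: 100000100010
Gen 1 (rule 195): 001111001100
Gen 2 (rule 18): 010000110010
Gen 3 (rule 195): 100111010100
Gen 4 (rule 18): 011000000010
Gen 5 (rule 195): 101011111100
Gen 6 (rule 18): 000000000010
Gen 7 (rule 195): 111111111100
Gen 8 (rule 18): 000000000010
Gen 9 (rule 195): 111111111100
Gen 10 (rule 18): 000000000010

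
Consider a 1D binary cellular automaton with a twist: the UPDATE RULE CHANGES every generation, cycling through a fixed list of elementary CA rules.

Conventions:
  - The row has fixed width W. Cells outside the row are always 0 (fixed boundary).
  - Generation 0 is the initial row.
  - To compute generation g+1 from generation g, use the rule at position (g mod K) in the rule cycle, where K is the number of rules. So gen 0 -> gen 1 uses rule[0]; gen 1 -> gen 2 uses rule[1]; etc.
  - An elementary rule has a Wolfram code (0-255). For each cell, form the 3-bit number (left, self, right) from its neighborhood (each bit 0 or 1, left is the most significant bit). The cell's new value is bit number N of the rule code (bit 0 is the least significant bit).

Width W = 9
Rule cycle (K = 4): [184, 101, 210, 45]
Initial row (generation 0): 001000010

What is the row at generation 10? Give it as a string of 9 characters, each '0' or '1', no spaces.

Gen 0: 001000010
Gen 1 (rule 184): 000100001
Gen 2 (rule 101): 110101101
Gen 3 (rule 210): 010000100
Gen 4 (rule 45): 010110101
Gen 5 (rule 184): 001101010
Gen 6 (rule 101): 100111110
Gen 7 (rule 210): 011011111
Gen 8 (rule 45): 010110000
Gen 9 (rule 184): 001101000
Gen 10 (rule 101): 100111011

Answer: 100111011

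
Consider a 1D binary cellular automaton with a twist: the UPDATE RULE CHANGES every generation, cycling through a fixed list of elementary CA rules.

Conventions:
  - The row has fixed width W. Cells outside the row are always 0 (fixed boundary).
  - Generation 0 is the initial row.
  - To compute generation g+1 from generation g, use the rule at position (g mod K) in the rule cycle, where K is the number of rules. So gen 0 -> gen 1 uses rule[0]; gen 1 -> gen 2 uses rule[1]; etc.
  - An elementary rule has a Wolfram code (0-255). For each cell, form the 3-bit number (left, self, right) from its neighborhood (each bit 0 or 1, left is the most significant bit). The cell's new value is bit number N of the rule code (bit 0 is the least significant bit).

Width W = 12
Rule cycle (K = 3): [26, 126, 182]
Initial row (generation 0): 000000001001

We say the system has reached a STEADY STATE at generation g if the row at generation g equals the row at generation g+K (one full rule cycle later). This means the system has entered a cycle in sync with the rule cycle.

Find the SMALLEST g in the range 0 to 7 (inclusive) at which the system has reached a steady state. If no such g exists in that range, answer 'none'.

Gen 0: 000000001001
Gen 1 (rule 26): 000000010110
Gen 2 (rule 126): 000000111111
Gen 3 (rule 182): 000001011110
Gen 4 (rule 26): 000010010001
Gen 5 (rule 126): 000111111011
Gen 6 (rule 182): 001011110100
Gen 7 (rule 26): 010010000010
Gen 8 (rule 126): 111111000111
Gen 9 (rule 182): 011110101010
Gen 10 (rule 26): 110000000001

Answer: none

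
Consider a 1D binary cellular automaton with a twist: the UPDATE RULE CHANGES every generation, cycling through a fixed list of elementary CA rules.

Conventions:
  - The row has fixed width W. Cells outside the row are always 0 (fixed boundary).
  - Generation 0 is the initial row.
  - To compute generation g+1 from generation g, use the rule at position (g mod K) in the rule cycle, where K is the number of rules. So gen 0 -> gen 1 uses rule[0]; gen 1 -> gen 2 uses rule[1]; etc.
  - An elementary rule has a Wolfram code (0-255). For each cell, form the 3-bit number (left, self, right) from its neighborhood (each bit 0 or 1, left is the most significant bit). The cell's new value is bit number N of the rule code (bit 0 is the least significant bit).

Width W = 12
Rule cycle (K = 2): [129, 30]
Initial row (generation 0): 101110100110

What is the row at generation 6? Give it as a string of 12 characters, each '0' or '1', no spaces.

Answer: 110000111000

Derivation:
Gen 0: 101110100110
Gen 1 (rule 129): 000100000000
Gen 2 (rule 30): 001110000000
Gen 3 (rule 129): 100100111111
Gen 4 (rule 30): 111111100000
Gen 5 (rule 129): 011111001111
Gen 6 (rule 30): 110000111000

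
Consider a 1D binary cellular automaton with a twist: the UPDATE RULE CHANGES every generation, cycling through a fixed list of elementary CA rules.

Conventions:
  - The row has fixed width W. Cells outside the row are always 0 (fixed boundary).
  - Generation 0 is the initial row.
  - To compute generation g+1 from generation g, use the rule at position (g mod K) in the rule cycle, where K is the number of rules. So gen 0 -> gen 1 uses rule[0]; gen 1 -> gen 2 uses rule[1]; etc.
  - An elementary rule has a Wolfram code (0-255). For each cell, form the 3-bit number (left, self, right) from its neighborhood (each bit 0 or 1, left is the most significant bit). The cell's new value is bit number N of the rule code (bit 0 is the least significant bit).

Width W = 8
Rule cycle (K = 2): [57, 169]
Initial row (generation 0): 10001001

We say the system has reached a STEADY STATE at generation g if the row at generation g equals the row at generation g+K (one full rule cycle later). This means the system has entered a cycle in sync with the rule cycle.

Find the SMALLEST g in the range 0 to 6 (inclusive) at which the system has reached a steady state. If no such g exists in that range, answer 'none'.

Answer: none

Derivation:
Gen 0: 10001001
Gen 1 (rule 57): 01100100
Gen 2 (rule 169): 01000001
Gen 3 (rule 57): 00111100
Gen 4 (rule 169): 10111001
Gen 5 (rule 57): 01100100
Gen 6 (rule 169): 01000001
Gen 7 (rule 57): 00111100
Gen 8 (rule 169): 10111001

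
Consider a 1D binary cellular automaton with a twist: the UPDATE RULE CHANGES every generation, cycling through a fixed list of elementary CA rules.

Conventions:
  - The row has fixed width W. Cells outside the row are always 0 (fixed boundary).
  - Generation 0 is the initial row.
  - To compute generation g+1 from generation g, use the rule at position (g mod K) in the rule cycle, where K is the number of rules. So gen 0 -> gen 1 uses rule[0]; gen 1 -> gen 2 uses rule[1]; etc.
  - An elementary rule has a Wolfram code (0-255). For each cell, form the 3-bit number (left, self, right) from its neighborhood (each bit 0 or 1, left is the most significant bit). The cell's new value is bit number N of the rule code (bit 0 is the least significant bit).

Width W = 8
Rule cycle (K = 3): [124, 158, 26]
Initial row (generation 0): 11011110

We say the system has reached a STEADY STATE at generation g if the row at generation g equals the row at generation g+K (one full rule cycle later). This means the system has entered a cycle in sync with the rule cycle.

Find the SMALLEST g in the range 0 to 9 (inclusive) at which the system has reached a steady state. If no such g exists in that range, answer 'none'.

Gen 0: 11011110
Gen 1 (rule 124): 11110011
Gen 2 (rule 158): 11101110
Gen 3 (rule 26): 10001001
Gen 4 (rule 124): 11001101
Gen 5 (rule 158): 10111001
Gen 6 (rule 26): 00100110
Gen 7 (rule 124): 00110111
Gen 8 (rule 158): 01100110
Gen 9 (rule 26): 11011101
Gen 10 (rule 124): 11110111
Gen 11 (rule 158): 11100110
Gen 12 (rule 26): 10011101

Answer: none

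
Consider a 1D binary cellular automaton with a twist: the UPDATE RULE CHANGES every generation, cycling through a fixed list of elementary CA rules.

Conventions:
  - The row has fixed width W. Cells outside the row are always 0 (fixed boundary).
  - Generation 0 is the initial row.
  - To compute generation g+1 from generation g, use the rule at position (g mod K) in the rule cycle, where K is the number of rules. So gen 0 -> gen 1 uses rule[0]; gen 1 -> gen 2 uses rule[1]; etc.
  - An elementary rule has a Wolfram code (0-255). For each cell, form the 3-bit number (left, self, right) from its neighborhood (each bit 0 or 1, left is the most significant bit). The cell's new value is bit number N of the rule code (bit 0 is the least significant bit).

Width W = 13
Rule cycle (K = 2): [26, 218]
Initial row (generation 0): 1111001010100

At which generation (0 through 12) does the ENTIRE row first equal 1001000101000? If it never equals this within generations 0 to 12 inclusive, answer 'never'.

Answer: 3

Derivation:
Gen 0: 1111001010100
Gen 1 (rule 26): 1000110000010
Gen 2 (rule 218): 0101111000101
Gen 3 (rule 26): 1001000101000
Gen 4 (rule 218): 0110101000100
Gen 5 (rule 26): 1100000101010
Gen 6 (rule 218): 1110001000001
Gen 7 (rule 26): 1001010100010
Gen 8 (rule 218): 0110000010101
Gen 9 (rule 26): 1101000100000
Gen 10 (rule 218): 1100101010000
Gen 11 (rule 26): 1011000001000
Gen 12 (rule 218): 0011100010100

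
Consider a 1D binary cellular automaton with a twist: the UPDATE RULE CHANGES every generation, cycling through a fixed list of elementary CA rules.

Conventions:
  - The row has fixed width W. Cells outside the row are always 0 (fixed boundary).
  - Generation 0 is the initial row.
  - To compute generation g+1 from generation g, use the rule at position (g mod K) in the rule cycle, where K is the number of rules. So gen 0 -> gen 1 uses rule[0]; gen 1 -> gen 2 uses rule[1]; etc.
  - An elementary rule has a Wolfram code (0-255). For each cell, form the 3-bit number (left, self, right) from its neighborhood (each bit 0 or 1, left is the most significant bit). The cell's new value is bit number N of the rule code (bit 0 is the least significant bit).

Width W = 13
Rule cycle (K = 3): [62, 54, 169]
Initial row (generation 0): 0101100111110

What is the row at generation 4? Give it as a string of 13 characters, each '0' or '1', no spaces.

Answer: 1001011100111

Derivation:
Gen 0: 0101100111110
Gen 1 (rule 62): 1111011100001
Gen 2 (rule 54): 0000100010011
Gen 3 (rule 169): 1110001000010
Gen 4 (rule 62): 1001011100111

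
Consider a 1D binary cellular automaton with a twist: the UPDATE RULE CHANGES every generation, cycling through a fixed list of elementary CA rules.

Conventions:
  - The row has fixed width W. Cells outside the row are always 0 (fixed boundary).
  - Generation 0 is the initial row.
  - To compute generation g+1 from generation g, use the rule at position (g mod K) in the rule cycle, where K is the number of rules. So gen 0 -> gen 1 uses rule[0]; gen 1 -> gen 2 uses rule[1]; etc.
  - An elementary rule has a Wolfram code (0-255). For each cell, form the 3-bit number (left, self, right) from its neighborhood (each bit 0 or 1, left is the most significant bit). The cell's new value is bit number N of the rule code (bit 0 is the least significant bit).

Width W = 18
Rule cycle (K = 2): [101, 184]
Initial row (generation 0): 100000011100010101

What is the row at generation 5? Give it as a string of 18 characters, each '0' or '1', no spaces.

Gen 0: 100000011100010101
Gen 1 (rule 101): 101111000101011111
Gen 2 (rule 184): 011110100010111110
Gen 3 (rule 101): 000011101011000010
Gen 4 (rule 184): 000011010110100001
Gen 5 (rule 101): 111001111011101101

Answer: 111001111011101101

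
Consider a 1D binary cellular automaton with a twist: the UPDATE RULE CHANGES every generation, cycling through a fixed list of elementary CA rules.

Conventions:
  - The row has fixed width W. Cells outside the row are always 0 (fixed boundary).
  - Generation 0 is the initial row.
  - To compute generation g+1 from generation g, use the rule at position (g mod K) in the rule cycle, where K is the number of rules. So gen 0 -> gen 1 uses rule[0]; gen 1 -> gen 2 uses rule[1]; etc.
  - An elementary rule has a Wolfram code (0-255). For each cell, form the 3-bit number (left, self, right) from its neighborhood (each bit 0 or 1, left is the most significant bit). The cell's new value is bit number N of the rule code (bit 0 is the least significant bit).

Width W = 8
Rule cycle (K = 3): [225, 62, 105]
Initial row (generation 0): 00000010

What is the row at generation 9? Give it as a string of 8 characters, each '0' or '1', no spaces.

Answer: 01100001

Derivation:
Gen 0: 00000010
Gen 1 (rule 225): 11111000
Gen 2 (rule 62): 10000100
Gen 3 (rule 105): 00110001
Gen 4 (rule 225): 10010100
Gen 5 (rule 62): 11111110
Gen 6 (rule 105): 10000010
Gen 7 (rule 225): 00111000
Gen 8 (rule 62): 01100100
Gen 9 (rule 105): 01100001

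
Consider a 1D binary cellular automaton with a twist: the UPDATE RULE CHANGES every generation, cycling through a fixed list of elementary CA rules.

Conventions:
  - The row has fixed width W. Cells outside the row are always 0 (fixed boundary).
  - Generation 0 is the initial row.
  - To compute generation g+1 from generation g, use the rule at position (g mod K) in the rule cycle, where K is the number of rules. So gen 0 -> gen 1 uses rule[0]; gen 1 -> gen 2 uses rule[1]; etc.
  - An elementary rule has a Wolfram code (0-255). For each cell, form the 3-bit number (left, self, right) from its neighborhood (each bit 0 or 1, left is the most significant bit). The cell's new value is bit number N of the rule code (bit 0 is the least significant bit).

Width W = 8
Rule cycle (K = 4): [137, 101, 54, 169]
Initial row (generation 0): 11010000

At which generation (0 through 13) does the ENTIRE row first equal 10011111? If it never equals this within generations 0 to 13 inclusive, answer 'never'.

Gen 0: 11010000
Gen 1 (rule 137): 10000111
Gen 2 (rule 101): 10110001
Gen 3 (rule 54): 11001011
Gen 4 (rule 169): 10000110
Gen 5 (rule 137): 00110100
Gen 6 (rule 101): 10011101
Gen 7 (rule 54): 11100011
Gen 8 (rule 169): 11001010
Gen 9 (rule 137): 10000000
Gen 10 (rule 101): 10111111
Gen 11 (rule 54): 11000000
Gen 12 (rule 169): 10011111
Gen 13 (rule 137): 00011110

Answer: 12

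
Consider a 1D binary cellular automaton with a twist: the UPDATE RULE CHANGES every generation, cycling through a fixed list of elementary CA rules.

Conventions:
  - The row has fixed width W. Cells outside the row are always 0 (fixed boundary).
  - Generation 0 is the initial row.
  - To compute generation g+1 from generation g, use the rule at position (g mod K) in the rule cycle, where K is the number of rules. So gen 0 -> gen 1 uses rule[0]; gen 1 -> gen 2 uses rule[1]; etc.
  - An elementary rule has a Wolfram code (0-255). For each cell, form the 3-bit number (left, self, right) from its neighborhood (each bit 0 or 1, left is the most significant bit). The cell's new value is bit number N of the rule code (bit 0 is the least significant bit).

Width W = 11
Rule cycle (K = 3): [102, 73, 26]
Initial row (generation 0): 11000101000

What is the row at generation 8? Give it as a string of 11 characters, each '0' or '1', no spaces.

Gen 0: 11000101000
Gen 1 (rule 102): 01001111000
Gen 2 (rule 73): 00001001011
Gen 3 (rule 26): 00010110010
Gen 4 (rule 102): 00111010110
Gen 5 (rule 73): 10101000110
Gen 6 (rule 26): 00000101101
Gen 7 (rule 102): 00001110111
Gen 8 (rule 73): 11101010101

Answer: 11101010101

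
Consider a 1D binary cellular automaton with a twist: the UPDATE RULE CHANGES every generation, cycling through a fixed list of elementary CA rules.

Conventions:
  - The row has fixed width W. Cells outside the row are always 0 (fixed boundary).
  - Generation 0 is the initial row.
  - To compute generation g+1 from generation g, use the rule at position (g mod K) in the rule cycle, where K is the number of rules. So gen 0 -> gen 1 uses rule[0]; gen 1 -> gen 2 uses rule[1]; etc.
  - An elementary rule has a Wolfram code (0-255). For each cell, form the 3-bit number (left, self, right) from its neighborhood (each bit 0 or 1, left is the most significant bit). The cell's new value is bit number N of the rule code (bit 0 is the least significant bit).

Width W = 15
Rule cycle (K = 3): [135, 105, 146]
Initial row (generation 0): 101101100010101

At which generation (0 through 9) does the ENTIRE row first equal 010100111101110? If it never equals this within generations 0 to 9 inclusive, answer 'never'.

Gen 0: 101101100010101
Gen 1 (rule 135): 100000001110101
Gen 2 (rule 105): 001111101011010
Gen 3 (rule 146): 010111000000001
Gen 4 (rule 135): 110010011111111
Gen 5 (rule 105): 110000010000001
Gen 6 (rule 146): 001000101000010
Gen 7 (rule 135): 111011101011110
Gen 8 (rule 105): 101110110110010
Gen 9 (rule 146): 000100000001101

Answer: never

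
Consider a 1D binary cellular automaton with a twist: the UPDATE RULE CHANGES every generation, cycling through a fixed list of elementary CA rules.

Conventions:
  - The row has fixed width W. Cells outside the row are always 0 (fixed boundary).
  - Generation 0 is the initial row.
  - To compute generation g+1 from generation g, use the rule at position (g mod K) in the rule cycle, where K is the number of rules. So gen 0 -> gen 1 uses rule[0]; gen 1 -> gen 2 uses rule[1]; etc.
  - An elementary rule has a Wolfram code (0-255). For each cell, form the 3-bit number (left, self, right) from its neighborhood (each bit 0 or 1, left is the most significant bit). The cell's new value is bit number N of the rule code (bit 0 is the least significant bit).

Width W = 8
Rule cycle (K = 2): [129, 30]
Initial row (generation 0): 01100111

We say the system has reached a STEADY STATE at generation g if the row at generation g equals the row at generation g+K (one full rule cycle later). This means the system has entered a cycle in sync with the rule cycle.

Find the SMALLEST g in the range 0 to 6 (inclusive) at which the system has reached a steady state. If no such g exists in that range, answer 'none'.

Answer: none

Derivation:
Gen 0: 01100111
Gen 1 (rule 129): 00000010
Gen 2 (rule 30): 00000111
Gen 3 (rule 129): 11110010
Gen 4 (rule 30): 10001111
Gen 5 (rule 129): 00100110
Gen 6 (rule 30): 01111101
Gen 7 (rule 129): 00111000
Gen 8 (rule 30): 01100100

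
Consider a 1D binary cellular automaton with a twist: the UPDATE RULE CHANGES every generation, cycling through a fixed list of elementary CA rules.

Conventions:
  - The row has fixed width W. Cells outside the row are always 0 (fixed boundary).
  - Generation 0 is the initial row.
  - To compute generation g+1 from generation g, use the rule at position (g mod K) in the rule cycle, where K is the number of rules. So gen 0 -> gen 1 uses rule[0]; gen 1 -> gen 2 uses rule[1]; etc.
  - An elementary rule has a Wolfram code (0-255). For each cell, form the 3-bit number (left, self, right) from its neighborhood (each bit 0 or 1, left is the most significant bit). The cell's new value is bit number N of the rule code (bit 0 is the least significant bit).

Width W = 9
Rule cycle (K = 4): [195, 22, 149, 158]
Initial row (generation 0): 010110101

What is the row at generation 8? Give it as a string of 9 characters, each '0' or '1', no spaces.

Gen 0: 010110101
Gen 1 (rule 195): 100010000
Gen 2 (rule 22): 110111000
Gen 3 (rule 149): 000010111
Gen 4 (rule 158): 000110110
Gen 5 (rule 195): 111010010
Gen 6 (rule 22): 000011111
Gen 7 (rule 149): 111001110
Gen 8 (rule 158): 110111101

Answer: 110111101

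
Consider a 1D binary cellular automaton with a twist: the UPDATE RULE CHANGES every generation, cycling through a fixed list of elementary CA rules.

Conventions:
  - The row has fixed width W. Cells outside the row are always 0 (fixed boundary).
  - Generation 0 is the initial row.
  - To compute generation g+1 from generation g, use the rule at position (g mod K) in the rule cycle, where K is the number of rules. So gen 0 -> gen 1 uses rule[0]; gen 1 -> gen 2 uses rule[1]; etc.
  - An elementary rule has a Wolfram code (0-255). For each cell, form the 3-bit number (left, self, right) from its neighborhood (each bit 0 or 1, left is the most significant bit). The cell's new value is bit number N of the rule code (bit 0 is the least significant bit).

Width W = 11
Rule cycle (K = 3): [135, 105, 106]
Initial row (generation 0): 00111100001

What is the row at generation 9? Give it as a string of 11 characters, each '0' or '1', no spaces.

Answer: 10000100000

Derivation:
Gen 0: 00111100001
Gen 1 (rule 135): 11011001111
Gen 2 (rule 105): 11111001001
Gen 3 (rule 106): 10001010010
Gen 4 (rule 135): 10111010110
Gen 5 (rule 105): 01101101110
Gen 6 (rule 106): 11111111010
Gen 7 (rule 135): 01111110010
Gen 8 (rule 105): 01000010000
Gen 9 (rule 106): 10000100000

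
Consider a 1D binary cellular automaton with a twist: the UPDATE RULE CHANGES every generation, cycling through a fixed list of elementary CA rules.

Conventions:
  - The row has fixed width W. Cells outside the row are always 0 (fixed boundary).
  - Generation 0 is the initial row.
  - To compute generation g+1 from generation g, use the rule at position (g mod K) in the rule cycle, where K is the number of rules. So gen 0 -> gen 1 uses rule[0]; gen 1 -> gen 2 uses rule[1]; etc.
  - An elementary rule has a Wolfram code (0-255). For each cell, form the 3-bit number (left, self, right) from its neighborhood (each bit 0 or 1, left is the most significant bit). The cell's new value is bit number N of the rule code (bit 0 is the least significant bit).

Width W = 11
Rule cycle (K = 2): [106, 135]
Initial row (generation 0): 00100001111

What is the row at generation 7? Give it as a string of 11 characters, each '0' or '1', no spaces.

Answer: 10010101010

Derivation:
Gen 0: 00100001111
Gen 1 (rule 106): 01000011001
Gen 2 (rule 135): 11011100011
Gen 3 (rule 106): 11110100111
Gen 4 (rule 135): 01100101010
Gen 5 (rule 106): 11101010100
Gen 6 (rule 135): 01001010101
Gen 7 (rule 106): 10010101010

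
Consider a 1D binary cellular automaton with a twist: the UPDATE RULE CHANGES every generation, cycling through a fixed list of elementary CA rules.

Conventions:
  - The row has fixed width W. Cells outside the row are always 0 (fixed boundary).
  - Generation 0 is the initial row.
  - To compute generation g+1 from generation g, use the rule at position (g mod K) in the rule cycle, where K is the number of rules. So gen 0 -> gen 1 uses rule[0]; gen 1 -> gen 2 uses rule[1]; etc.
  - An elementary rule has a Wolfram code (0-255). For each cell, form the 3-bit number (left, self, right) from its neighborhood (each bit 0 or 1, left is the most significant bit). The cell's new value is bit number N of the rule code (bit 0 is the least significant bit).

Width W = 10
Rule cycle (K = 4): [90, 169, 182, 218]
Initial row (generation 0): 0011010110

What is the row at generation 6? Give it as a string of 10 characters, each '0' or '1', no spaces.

Gen 0: 0011010110
Gen 1 (rule 90): 0111000111
Gen 2 (rule 169): 0110010110
Gen 3 (rule 182): 1001111001
Gen 4 (rule 218): 0111111110
Gen 5 (rule 90): 1100000011
Gen 6 (rule 169): 1001111010

Answer: 1001111010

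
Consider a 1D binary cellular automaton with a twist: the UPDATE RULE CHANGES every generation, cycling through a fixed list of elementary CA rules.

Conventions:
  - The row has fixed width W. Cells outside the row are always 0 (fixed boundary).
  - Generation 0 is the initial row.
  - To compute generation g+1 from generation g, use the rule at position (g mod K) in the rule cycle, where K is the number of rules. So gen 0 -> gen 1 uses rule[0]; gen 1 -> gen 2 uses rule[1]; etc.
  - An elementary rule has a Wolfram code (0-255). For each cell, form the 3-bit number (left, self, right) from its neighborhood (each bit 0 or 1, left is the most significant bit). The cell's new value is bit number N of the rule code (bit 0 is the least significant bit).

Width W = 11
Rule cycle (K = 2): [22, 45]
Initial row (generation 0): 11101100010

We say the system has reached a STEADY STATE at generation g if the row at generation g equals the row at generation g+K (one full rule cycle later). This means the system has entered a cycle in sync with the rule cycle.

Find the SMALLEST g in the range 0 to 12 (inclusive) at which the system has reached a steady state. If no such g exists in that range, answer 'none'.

Gen 0: 11101100010
Gen 1 (rule 22): 00000010111
Gen 2 (rule 45): 11111011100
Gen 3 (rule 22): 00000000010
Gen 4 (rule 45): 11111111010
Gen 5 (rule 22): 00000000011
Gen 6 (rule 45): 11111111010
Gen 7 (rule 22): 00000000011
Gen 8 (rule 45): 11111111010
Gen 9 (rule 22): 00000000011
Gen 10 (rule 45): 11111111010
Gen 11 (rule 22): 00000000011
Gen 12 (rule 45): 11111111010
Gen 13 (rule 22): 00000000011
Gen 14 (rule 45): 11111111010

Answer: 4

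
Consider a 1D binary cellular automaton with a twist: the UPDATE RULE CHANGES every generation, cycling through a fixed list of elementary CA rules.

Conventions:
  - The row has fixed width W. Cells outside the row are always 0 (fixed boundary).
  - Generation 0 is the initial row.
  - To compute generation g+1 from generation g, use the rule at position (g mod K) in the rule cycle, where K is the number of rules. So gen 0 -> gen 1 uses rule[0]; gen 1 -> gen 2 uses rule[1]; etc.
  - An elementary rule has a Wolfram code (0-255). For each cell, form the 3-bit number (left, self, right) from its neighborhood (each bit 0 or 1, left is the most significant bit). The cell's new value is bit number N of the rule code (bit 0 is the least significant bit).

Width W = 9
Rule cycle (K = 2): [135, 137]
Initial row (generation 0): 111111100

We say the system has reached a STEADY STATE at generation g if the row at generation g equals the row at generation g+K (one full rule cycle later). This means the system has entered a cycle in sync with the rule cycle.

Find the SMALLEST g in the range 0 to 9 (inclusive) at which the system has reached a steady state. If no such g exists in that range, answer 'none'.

Answer: none

Derivation:
Gen 0: 111111100
Gen 1 (rule 135): 011111001
Gen 2 (rule 137): 011110000
Gen 3 (rule 135): 101100111
Gen 4 (rule 137): 001000110
Gen 5 (rule 135): 111011000
Gen 6 (rule 137): 110010011
Gen 7 (rule 135): 000110100
Gen 8 (rule 137): 110100001
Gen 9 (rule 135): 000101111
Gen 10 (rule 137): 110001110
Gen 11 (rule 135): 000110100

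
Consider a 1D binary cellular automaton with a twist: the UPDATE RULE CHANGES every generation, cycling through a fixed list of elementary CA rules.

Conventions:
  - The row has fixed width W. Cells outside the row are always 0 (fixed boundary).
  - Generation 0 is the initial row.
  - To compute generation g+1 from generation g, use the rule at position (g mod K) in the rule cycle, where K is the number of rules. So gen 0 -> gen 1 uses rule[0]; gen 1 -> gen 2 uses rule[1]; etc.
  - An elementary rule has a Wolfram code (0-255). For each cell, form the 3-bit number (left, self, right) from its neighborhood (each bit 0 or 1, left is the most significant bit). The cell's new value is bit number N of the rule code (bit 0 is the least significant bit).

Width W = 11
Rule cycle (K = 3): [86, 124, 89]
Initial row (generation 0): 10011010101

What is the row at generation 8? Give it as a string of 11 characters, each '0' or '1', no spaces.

Gen 0: 10011010101
Gen 1 (rule 86): 11101010101
Gen 2 (rule 124): 10111111111
Gen 3 (rule 89): 00100000001
Gen 4 (rule 86): 01110000011
Gen 5 (rule 124): 01011000011
Gen 6 (rule 89): 00011111011
Gen 7 (rule 86): 00100001001
Gen 8 (rule 124): 00110001101

Answer: 00110001101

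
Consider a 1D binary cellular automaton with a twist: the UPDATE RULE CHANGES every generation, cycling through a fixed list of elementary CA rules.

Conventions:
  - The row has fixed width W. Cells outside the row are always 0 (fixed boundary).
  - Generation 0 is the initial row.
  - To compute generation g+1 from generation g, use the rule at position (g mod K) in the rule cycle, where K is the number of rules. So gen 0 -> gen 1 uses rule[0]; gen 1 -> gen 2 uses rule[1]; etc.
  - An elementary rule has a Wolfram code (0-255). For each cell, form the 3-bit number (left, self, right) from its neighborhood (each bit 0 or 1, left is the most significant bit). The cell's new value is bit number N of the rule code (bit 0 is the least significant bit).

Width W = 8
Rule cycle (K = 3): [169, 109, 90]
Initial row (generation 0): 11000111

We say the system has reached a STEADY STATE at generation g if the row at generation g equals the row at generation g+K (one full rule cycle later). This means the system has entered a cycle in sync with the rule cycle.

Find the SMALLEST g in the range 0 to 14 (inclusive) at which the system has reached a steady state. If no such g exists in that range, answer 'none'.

Gen 0: 11000111
Gen 1 (rule 169): 10010110
Gen 2 (rule 109): 10011110
Gen 3 (rule 90): 01110011
Gen 4 (rule 169): 01100010
Gen 5 (rule 109): 01101010
Gen 6 (rule 90): 11100001
Gen 7 (rule 169): 11001100
Gen 8 (rule 109): 11001101
Gen 9 (rule 90): 11111100
Gen 10 (rule 169): 11111001
Gen 11 (rule 109): 10001001
Gen 12 (rule 90): 01010110
Gen 13 (rule 169): 00101100
Gen 14 (rule 109): 10111101
Gen 15 (rule 90): 00100100
Gen 16 (rule 169): 10000001
Gen 17 (rule 109): 10111101

Answer: 14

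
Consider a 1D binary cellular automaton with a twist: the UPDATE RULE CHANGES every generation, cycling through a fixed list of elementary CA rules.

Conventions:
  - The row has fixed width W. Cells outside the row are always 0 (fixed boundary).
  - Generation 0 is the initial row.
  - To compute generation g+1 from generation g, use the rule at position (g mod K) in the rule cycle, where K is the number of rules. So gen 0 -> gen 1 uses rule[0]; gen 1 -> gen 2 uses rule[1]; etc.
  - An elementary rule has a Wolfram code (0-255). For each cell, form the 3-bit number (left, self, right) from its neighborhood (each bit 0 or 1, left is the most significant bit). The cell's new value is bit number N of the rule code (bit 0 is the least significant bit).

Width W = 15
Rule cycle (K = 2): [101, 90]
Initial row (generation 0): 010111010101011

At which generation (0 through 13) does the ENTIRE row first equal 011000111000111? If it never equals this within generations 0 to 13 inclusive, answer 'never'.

Answer: 11

Derivation:
Gen 0: 010111010101011
Gen 1 (rule 101): 011001111111101
Gen 2 (rule 90): 111111000000100
Gen 3 (rule 101): 000001011110101
Gen 4 (rule 90): 000010010010000
Gen 5 (rule 101): 111010010010111
Gen 6 (rule 90): 101001101100101
Gen 7 (rule 101): 111000110100111
Gen 8 (rule 90): 101101110011101
Gen 9 (rule 101): 110110010000111
Gen 10 (rule 90): 110111101001101
Gen 11 (rule 101): 011000111000111
Gen 12 (rule 90): 111101101101101
Gen 13 (rule 101): 000110110110111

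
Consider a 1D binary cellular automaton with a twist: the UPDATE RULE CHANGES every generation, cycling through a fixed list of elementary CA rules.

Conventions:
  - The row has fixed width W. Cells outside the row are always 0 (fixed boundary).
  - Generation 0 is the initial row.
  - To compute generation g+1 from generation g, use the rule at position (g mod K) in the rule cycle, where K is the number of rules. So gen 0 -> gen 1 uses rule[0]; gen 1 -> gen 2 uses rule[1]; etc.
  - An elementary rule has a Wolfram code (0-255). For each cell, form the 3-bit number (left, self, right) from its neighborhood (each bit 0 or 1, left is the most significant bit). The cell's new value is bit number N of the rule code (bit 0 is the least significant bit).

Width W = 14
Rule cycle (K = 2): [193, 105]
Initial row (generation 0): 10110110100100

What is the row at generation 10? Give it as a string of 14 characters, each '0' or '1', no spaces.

Gen 0: 10110110100100
Gen 1 (rule 193): 00010010000001
Gen 2 (rule 105): 11000000111100
Gen 3 (rule 193): 01011110011101
Gen 4 (rule 105): 00110010010110
Gen 5 (rule 193): 10010000000010
Gen 6 (rule 105): 00000111111000
Gen 7 (rule 193): 11110011111011
Gen 8 (rule 105): 10010010001111
Gen 9 (rule 193): 00000000100111
Gen 10 (rule 105): 11111110000101

Answer: 11111110000101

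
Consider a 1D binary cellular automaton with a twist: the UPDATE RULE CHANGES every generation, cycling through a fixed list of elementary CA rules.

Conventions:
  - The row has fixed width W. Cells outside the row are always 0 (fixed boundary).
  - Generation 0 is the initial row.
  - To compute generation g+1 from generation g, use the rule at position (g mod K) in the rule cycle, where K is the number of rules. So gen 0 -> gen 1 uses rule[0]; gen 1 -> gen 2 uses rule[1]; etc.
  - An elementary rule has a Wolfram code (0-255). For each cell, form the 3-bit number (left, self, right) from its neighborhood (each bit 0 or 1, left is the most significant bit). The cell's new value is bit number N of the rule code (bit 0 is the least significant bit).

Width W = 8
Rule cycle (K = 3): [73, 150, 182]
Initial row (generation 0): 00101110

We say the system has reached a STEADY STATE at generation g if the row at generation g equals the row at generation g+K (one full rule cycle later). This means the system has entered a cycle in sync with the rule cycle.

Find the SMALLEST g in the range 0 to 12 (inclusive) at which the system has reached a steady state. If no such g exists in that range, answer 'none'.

Answer: 3

Derivation:
Gen 0: 00101110
Gen 1 (rule 73): 10001010
Gen 2 (rule 150): 11011011
Gen 3 (rule 182): 00100100
Gen 4 (rule 73): 10000001
Gen 5 (rule 150): 11000011
Gen 6 (rule 182): 00100100
Gen 7 (rule 73): 10000001
Gen 8 (rule 150): 11000011
Gen 9 (rule 182): 00100100
Gen 10 (rule 73): 10000001
Gen 11 (rule 150): 11000011
Gen 12 (rule 182): 00100100
Gen 13 (rule 73): 10000001
Gen 14 (rule 150): 11000011
Gen 15 (rule 182): 00100100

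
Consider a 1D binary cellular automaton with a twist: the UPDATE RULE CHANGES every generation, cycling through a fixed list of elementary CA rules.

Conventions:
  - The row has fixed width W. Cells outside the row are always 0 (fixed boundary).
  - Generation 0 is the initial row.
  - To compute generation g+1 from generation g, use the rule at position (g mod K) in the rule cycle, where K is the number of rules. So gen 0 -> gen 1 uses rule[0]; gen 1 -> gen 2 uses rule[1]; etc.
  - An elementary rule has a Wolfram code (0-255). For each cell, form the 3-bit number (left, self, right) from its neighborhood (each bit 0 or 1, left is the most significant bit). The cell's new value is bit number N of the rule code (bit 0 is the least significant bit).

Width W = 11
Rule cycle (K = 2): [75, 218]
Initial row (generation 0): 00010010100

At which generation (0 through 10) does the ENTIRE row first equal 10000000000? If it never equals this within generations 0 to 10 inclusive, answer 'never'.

Gen 0: 00010010100
Gen 1 (rule 75): 11100100001
Gen 2 (rule 218): 11111010010
Gen 3 (rule 75): 10001000100
Gen 4 (rule 218): 01010101010
Gen 5 (rule 75): 10000000000
Gen 6 (rule 218): 01000000000
Gen 7 (rule 75): 10011111111
Gen 8 (rule 218): 01111111111
Gen 9 (rule 75): 11000000001
Gen 10 (rule 218): 11100000010

Answer: 5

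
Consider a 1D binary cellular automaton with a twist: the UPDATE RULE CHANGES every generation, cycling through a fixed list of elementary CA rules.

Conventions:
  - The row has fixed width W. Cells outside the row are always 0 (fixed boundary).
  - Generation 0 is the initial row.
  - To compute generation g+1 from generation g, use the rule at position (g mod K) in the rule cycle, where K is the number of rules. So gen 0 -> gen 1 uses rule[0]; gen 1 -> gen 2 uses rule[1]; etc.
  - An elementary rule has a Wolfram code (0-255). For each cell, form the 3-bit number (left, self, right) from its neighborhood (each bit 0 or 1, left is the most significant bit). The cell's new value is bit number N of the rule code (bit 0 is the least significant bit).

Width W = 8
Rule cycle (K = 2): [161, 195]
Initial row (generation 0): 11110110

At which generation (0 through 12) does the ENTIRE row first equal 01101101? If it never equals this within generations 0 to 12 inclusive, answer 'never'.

Gen 0: 11110110
Gen 1 (rule 161): 01101000
Gen 2 (rule 195): 10100011
Gen 3 (rule 161): 01001000
Gen 4 (rule 195): 10010011
Gen 5 (rule 161): 00000000
Gen 6 (rule 195): 11111111
Gen 7 (rule 161): 01111110
Gen 8 (rule 195): 10111110
Gen 9 (rule 161): 01011100
Gen 10 (rule 195): 10001101
Gen 11 (rule 161): 00100010
Gen 12 (rule 195): 11001100

Answer: never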